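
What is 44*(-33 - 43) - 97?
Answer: -3441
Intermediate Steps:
44*(-33 - 43) - 97 = 44*(-76) - 97 = -3344 - 97 = -3441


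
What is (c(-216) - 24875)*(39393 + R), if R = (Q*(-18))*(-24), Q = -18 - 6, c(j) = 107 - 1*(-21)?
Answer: -718281675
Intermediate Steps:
c(j) = 128 (c(j) = 107 + 21 = 128)
Q = -24
R = -10368 (R = -24*(-18)*(-24) = 432*(-24) = -10368)
(c(-216) - 24875)*(39393 + R) = (128 - 24875)*(39393 - 10368) = -24747*29025 = -718281675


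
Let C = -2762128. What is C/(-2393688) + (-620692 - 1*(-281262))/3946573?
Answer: 1261056283688/1180858053903 ≈ 1.0679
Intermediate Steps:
C/(-2393688) + (-620692 - 1*(-281262))/3946573 = -2762128/(-2393688) + (-620692 - 1*(-281262))/3946573 = -2762128*(-1/2393688) + (-620692 + 281262)*(1/3946573) = 345266/299211 - 339430*1/3946573 = 345266/299211 - 339430/3946573 = 1261056283688/1180858053903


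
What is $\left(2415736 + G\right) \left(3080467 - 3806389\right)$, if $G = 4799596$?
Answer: $-5237768236104$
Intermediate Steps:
$\left(2415736 + G\right) \left(3080467 - 3806389\right) = \left(2415736 + 4799596\right) \left(3080467 - 3806389\right) = 7215332 \left(-725922\right) = -5237768236104$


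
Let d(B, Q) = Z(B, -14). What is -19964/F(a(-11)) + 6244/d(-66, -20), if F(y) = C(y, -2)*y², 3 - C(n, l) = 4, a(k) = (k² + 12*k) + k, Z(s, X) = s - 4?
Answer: -29011/605 ≈ -47.952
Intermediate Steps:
Z(s, X) = -4 + s
d(B, Q) = -4 + B
a(k) = k² + 13*k
C(n, l) = -1 (C(n, l) = 3 - 1*4 = 3 - 4 = -1)
F(y) = -y²
-19964/F(a(-11)) + 6244/d(-66, -20) = -19964*(-1/(121*(13 - 11)²)) + 6244/(-4 - 66) = -19964/((-(-11*2)²)) + 6244/(-70) = -19964/((-1*(-22)²)) + 6244*(-1/70) = -19964/((-1*484)) - 446/5 = -19964/(-484) - 446/5 = -19964*(-1/484) - 446/5 = 4991/121 - 446/5 = -29011/605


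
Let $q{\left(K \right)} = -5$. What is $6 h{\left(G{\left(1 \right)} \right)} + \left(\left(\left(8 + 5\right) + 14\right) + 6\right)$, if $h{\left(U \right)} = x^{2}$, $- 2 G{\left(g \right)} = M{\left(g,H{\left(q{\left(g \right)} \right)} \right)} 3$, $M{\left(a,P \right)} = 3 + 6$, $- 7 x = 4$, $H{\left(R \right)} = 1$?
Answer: $\frac{1713}{49} \approx 34.959$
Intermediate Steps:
$x = - \frac{4}{7}$ ($x = \left(- \frac{1}{7}\right) 4 = - \frac{4}{7} \approx -0.57143$)
$M{\left(a,P \right)} = 9$
$G{\left(g \right)} = - \frac{27}{2}$ ($G{\left(g \right)} = - \frac{9 \cdot 3}{2} = \left(- \frac{1}{2}\right) 27 = - \frac{27}{2}$)
$h{\left(U \right)} = \frac{16}{49}$ ($h{\left(U \right)} = \left(- \frac{4}{7}\right)^{2} = \frac{16}{49}$)
$6 h{\left(G{\left(1 \right)} \right)} + \left(\left(\left(8 + 5\right) + 14\right) + 6\right) = 6 \cdot \frac{16}{49} + \left(\left(\left(8 + 5\right) + 14\right) + 6\right) = \frac{96}{49} + \left(\left(13 + 14\right) + 6\right) = \frac{96}{49} + \left(27 + 6\right) = \frac{96}{49} + 33 = \frac{1713}{49}$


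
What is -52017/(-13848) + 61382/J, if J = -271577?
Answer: 4425534291/1253599432 ≈ 3.5303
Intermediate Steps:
-52017/(-13848) + 61382/J = -52017/(-13848) + 61382/(-271577) = -52017*(-1/13848) + 61382*(-1/271577) = 17339/4616 - 61382/271577 = 4425534291/1253599432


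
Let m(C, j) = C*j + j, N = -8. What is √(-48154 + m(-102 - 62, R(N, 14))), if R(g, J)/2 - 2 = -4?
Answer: 3*I*√5278 ≈ 217.95*I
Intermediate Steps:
R(g, J) = -4 (R(g, J) = 4 + 2*(-4) = 4 - 8 = -4)
m(C, j) = j + C*j
√(-48154 + m(-102 - 62, R(N, 14))) = √(-48154 - 4*(1 + (-102 - 62))) = √(-48154 - 4*(1 - 164)) = √(-48154 - 4*(-163)) = √(-48154 + 652) = √(-47502) = 3*I*√5278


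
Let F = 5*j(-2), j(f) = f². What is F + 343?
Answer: 363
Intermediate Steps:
F = 20 (F = 5*(-2)² = 5*4 = 20)
F + 343 = 20 + 343 = 363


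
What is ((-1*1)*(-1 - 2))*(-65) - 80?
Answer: -275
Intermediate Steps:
((-1*1)*(-1 - 2))*(-65) - 80 = -1*(-3)*(-65) - 80 = 3*(-65) - 80 = -195 - 80 = -275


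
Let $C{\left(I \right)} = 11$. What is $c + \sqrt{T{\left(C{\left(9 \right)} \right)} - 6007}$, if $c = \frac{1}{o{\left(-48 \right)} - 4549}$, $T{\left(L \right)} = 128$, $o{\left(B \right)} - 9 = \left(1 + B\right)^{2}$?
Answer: $- \frac{1}{2331} + i \sqrt{5879} \approx -0.000429 + 76.675 i$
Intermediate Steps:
$o{\left(B \right)} = 9 + \left(1 + B\right)^{2}$
$c = - \frac{1}{2331}$ ($c = \frac{1}{\left(9 + \left(1 - 48\right)^{2}\right) - 4549} = \frac{1}{\left(9 + \left(-47\right)^{2}\right) - 4549} = \frac{1}{\left(9 + 2209\right) - 4549} = \frac{1}{2218 - 4549} = \frac{1}{-2331} = - \frac{1}{2331} \approx -0.000429$)
$c + \sqrt{T{\left(C{\left(9 \right)} \right)} - 6007} = - \frac{1}{2331} + \sqrt{128 - 6007} = - \frac{1}{2331} + \sqrt{-5879} = - \frac{1}{2331} + i \sqrt{5879}$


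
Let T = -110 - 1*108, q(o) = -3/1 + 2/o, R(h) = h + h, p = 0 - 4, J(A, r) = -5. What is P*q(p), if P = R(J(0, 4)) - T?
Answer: -728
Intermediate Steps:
p = -4
R(h) = 2*h
q(o) = -3 + 2/o (q(o) = -3*1 + 2/o = -3 + 2/o)
T = -218 (T = -110 - 108 = -218)
P = 208 (P = 2*(-5) - 1*(-218) = -10 + 218 = 208)
P*q(p) = 208*(-3 + 2/(-4)) = 208*(-3 + 2*(-1/4)) = 208*(-3 - 1/2) = 208*(-7/2) = -728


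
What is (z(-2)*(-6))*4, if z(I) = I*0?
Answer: 0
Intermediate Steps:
z(I) = 0
(z(-2)*(-6))*4 = (0*(-6))*4 = 0*4 = 0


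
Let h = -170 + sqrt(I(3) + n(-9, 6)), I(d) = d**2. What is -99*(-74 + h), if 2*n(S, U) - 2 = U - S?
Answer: 24156 - 99*sqrt(70)/2 ≈ 23742.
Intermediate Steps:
n(S, U) = 1 + U/2 - S/2 (n(S, U) = 1 + (U - S)/2 = 1 + (U/2 - S/2) = 1 + U/2 - S/2)
h = -170 + sqrt(70)/2 (h = -170 + sqrt(3**2 + (1 + (1/2)*6 - 1/2*(-9))) = -170 + sqrt(9 + (1 + 3 + 9/2)) = -170 + sqrt(9 + 17/2) = -170 + sqrt(35/2) = -170 + sqrt(70)/2 ≈ -165.82)
-99*(-74 + h) = -99*(-74 + (-170 + sqrt(70)/2)) = -99*(-244 + sqrt(70)/2) = 24156 - 99*sqrt(70)/2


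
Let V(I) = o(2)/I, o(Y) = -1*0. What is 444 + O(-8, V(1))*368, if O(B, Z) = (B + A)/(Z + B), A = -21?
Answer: 1778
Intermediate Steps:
o(Y) = 0
V(I) = 0 (V(I) = 0/I = 0)
O(B, Z) = (-21 + B)/(B + Z) (O(B, Z) = (B - 21)/(Z + B) = (-21 + B)/(B + Z))
444 + O(-8, V(1))*368 = 444 + ((-21 - 8)/(-8 + 0))*368 = 444 + (-29/(-8))*368 = 444 - 1/8*(-29)*368 = 444 + (29/8)*368 = 444 + 1334 = 1778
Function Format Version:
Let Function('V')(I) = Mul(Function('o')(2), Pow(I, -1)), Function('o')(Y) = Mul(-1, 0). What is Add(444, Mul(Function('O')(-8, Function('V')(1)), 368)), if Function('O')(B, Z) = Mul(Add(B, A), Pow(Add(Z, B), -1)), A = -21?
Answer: 1778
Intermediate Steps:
Function('o')(Y) = 0
Function('V')(I) = 0 (Function('V')(I) = Mul(0, Pow(I, -1)) = 0)
Function('O')(B, Z) = Mul(Pow(Add(B, Z), -1), Add(-21, B)) (Function('O')(B, Z) = Mul(Add(B, -21), Pow(Add(Z, B), -1)) = Mul(Add(-21, B), Pow(Add(B, Z), -1)) = Mul(Pow(Add(B, Z), -1), Add(-21, B)))
Add(444, Mul(Function('O')(-8, Function('V')(1)), 368)) = Add(444, Mul(Mul(Pow(Add(-8, 0), -1), Add(-21, -8)), 368)) = Add(444, Mul(Mul(Pow(-8, -1), -29), 368)) = Add(444, Mul(Mul(Rational(-1, 8), -29), 368)) = Add(444, Mul(Rational(29, 8), 368)) = Add(444, 1334) = 1778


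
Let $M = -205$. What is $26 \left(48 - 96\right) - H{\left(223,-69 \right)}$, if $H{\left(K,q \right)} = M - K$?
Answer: $-820$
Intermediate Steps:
$H{\left(K,q \right)} = -205 - K$
$26 \left(48 - 96\right) - H{\left(223,-69 \right)} = 26 \left(48 - 96\right) - \left(-205 - 223\right) = 26 \left(-48\right) - \left(-205 - 223\right) = -1248 - -428 = -1248 + 428 = -820$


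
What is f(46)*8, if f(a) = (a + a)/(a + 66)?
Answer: 46/7 ≈ 6.5714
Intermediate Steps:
f(a) = 2*a/(66 + a) (f(a) = (2*a)/(66 + a) = 2*a/(66 + a))
f(46)*8 = (2*46/(66 + 46))*8 = (2*46/112)*8 = (2*46*(1/112))*8 = (23/28)*8 = 46/7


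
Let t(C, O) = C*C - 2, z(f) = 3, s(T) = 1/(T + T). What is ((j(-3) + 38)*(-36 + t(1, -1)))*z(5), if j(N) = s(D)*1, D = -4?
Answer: -33633/8 ≈ -4204.1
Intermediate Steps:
s(T) = 1/(2*T)
j(N) = -⅛ (j(N) = ((½)/(-4))*1 = ((½)*(-¼))*1 = -⅛*1 = -⅛)
t(C, O) = -2 + C² (t(C, O) = C² - 2 = -2 + C²)
((j(-3) + 38)*(-36 + t(1, -1)))*z(5) = ((-⅛ + 38)*(-36 + (-2 + 1²)))*3 = (303*(-36 + (-2 + 1))/8)*3 = (303*(-36 - 1)/8)*3 = ((303/8)*(-37))*3 = -11211/8*3 = -33633/8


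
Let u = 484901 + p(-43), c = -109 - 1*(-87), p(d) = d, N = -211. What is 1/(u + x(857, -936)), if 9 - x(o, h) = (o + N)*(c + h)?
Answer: 1/1103735 ≈ 9.0601e-7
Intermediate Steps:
c = -22 (c = -109 + 87 = -22)
u = 484858 (u = 484901 - 43 = 484858)
x(o, h) = 9 - (-211 + o)*(-22 + h) (x(o, h) = 9 - (o - 211)*(-22 + h) = 9 - (-211 + o)*(-22 + h))
1/(u + x(857, -936)) = 1/(484858 + (-4633 + 22*857 + 211*(-936) - 1*(-936)*857)) = 1/(484858 + (-4633 + 18854 - 197496 + 802152)) = 1/(484858 + 618877) = 1/1103735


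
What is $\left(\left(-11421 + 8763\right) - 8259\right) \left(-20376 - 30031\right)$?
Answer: $550293219$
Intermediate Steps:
$\left(\left(-11421 + 8763\right) - 8259\right) \left(-20376 - 30031\right) = \left(-2658 - 8259\right) \left(-50407\right) = \left(-10917\right) \left(-50407\right) = 550293219$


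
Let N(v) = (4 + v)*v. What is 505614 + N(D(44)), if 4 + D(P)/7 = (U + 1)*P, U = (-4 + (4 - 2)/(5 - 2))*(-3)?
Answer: 11808654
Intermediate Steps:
U = 10 (U = (-4 + 2/3)*(-3) = -10/3*(-3) = 10)
D(P) = -28 + 77*P (D(P) = -28 + 7*((10 + 1)*P) = -28 + 7*(11*P) = -28 + 77*P)
N(v) = v*(4 + v)
505614 + N(D(44)) = 505614 + (-28 + 77*44)*(4 + (-28 + 77*44)) = 505614 + (-28 + 3388)*(4 + (-28 + 3388)) = 505614 + 3360*(4 + 3360) = 505614 + 3360*3364 = 505614 + 11303040 = 11808654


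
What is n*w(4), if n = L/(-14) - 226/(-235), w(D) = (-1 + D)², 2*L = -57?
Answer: 177507/6580 ≈ 26.977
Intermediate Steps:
L = -57/2 (L = (½)*(-57) = -57/2 ≈ -28.500)
n = 19723/6580 (n = -57/2/(-14) - 226/(-235) = -57/2*(-1/14) - 226*(-1/235) = 57/28 + 226/235 = 19723/6580 ≈ 2.9974)
n*w(4) = 19723*(-1 + 4)²/6580 = (19723/6580)*3² = (19723/6580)*9 = 177507/6580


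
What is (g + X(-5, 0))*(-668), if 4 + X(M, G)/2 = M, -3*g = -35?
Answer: 12692/3 ≈ 4230.7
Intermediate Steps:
g = 35/3 (g = -⅓*(-35) = 35/3 ≈ 11.667)
X(M, G) = -8 + 2*M
(g + X(-5, 0))*(-668) = (35/3 + (-8 + 2*(-5)))*(-668) = (35/3 + (-8 - 10))*(-668) = (35/3 - 18)*(-668) = -19/3*(-668) = 12692/3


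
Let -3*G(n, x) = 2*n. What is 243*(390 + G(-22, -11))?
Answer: 98334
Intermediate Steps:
G(n, x) = -2*n/3
243*(390 + G(-22, -11)) = 243*(390 - ⅔*(-22)) = 243*(390 + 44/3) = 243*(1214/3) = 98334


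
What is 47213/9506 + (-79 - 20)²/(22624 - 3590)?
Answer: 247955137/45234301 ≈ 5.4816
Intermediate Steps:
47213/9506 + (-79 - 20)²/(22624 - 3590) = 47213*(1/9506) + (-99)²/19034 = 47213/9506 + 9801*(1/19034) = 47213/9506 + 9801/19034 = 247955137/45234301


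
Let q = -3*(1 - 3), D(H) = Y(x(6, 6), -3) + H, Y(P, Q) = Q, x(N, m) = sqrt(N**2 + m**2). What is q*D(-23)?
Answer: -156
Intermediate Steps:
D(H) = -3 + H
q = 6 (q = -3*(-2) = 6)
q*D(-23) = 6*(-3 - 23) = 6*(-26) = -156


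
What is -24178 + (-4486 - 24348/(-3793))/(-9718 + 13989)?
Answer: -391698245784/16199903 ≈ -24179.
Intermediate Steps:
-24178 + (-4486 - 24348/(-3793))/(-9718 + 13989) = -24178 + (-4486 - 24348*(-1/3793))/4271 = -24178 + (-4486 + 24348/3793)*(1/4271) = -24178 - 16991050/3793*1/4271 = -24178 - 16991050/16199903 = -391698245784/16199903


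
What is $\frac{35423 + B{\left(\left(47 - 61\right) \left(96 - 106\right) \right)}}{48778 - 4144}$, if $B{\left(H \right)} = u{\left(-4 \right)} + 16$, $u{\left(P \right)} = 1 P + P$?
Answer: $\frac{35431}{44634} \approx 0.79381$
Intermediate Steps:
$u{\left(P \right)} = 2 P$ ($u{\left(P \right)} = P + P = 2 P$)
$B{\left(H \right)} = 8$ ($B{\left(H \right)} = 2 \left(-4\right) + 16 = -8 + 16 = 8$)
$\frac{35423 + B{\left(\left(47 - 61\right) \left(96 - 106\right) \right)}}{48778 - 4144} = \frac{35423 + 8}{48778 - 4144} = \frac{35431}{44634}$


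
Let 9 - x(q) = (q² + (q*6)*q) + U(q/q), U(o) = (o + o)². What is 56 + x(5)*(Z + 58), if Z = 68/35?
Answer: -70940/7 ≈ -10134.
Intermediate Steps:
U(o) = 4*o² (U(o) = (2*o)² = 4*o²)
Z = 68/35 (Z = 68*(1/35) = 68/35 ≈ 1.9429)
x(q) = 5 - 7*q² (x(q) = 9 - ((q² + (q*6)*q) + 4*(q/q)²) = 9 - ((q² + (6*q)*q) + 4*1²) = 9 - ((q² + 6*q²) + 4*1) = 9 - (7*q² + 4) = 9 - (4 + 7*q²) = 9 + (-4 - 7*q²) = 5 - 7*q²)
56 + x(5)*(Z + 58) = 56 + (5 - 7*5²)*(68/35 + 58) = 56 + (5 - 7*25)*(2098/35) = 56 + (5 - 175)*(2098/35) = 56 - 170*2098/35 = 56 - 71332/7 = -70940/7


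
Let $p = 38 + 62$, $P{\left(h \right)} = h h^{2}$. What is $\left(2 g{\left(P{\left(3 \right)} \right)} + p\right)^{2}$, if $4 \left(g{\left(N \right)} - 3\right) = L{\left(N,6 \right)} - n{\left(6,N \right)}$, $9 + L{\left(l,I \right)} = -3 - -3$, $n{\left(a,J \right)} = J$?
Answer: $7744$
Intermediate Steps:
$L{\left(l,I \right)} = -9$ ($L{\left(l,I \right)} = -9 - 0 = -9 + \left(-3 + 3\right) = -9 + 0 = -9$)
$P{\left(h \right)} = h^{3}$
$p = 100$
$g{\left(N \right)} = \frac{3}{4} - \frac{N}{4}$ ($g{\left(N \right)} = 3 + \frac{-9 - N}{4} = 3 - \left(\frac{9}{4} + \frac{N}{4}\right) = \frac{3}{4} - \frac{N}{4}$)
$\left(2 g{\left(P{\left(3 \right)} \right)} + p\right)^{2} = \left(2 \left(\frac{3}{4} - \frac{3^{3}}{4}\right) + 100\right)^{2} = \left(2 \left(\frac{3}{4} - \frac{27}{4}\right) + 100\right)^{2} = \left(2 \left(-6\right) + 100\right)^{2} = \left(-12 + 100\right)^{2} = 88^{2} = 7744$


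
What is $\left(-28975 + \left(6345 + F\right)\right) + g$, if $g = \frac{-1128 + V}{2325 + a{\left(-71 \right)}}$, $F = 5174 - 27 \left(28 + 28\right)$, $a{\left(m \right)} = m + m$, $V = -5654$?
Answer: $- \frac{41413926}{2183} \approx -18971.0$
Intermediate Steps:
$a{\left(m \right)} = 2 m$
$F = 3662$ ($F = 5174 - 1512 = 3662$)
$g = - \frac{6782}{2183}$ ($g = \frac{-1128 - 5654}{2325 + 2 \left(-71\right)} = - \frac{6782}{2325 - 142} = - \frac{6782}{2183} \approx -3.1067$)
$\left(-28975 + \left(6345 + F\right)\right) + g = \left(-28975 + \left(6345 + 3662\right)\right) - \frac{6782}{2183} = \left(-28975 + 10007\right) - \frac{6782}{2183} = -18968 - \frac{6782}{2183} = - \frac{41413926}{2183}$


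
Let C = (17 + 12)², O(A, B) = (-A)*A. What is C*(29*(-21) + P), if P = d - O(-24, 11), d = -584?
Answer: -518897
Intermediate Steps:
O(A, B) = -A²
C = 841 (C = 29² = 841)
P = -8 (P = -584 - (-1)*(-24)² = -584 - (-1)*576 = -584 - 1*(-576) = -584 + 576 = -8)
C*(29*(-21) + P) = 841*(29*(-21) - 8) = 841*(-609 - 8) = 841*(-617) = -518897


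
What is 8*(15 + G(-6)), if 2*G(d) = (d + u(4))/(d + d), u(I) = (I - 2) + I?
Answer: 120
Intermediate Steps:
u(I) = -2 + 2*I (u(I) = (-2 + I) + I = -2 + 2*I)
G(d) = (6 + d)/(4*d) (G(d) = ((d + (-2 + 2*4))/(d + d))/2 = ((d + (-2 + 8))/((2*d)))/2 = ((d + 6)*(1/(2*d)))/2 = ((6 + d)*(1/(2*d)))/2 = ((6 + d)/(2*d))/2 = (6 + d)/(4*d))
8*(15 + G(-6)) = 8*(15 + (¼)*(6 - 6)/(-6)) = 8*(15 + (¼)*(-⅙)*0) = 8*(15 + 0) = 8*15 = 120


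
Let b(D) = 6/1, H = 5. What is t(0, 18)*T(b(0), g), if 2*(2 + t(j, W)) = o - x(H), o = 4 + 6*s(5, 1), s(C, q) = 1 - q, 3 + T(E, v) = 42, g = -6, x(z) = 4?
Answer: -78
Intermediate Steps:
b(D) = 6 (b(D) = 6*1 = 6)
T(E, v) = 39 (T(E, v) = -3 + 42 = 39)
o = 4 (o = 4 + 6*(1 - 1*1) = 4 + 6*(1 - 1) = 4 + 6*0 = 4 + 0 = 4)
t(j, W) = -2 (t(j, W) = -2 + (4 - 1*4)/2 = -2 + (4 - 4)/2 = -2 + (½)*0 = -2 + 0 = -2)
t(0, 18)*T(b(0), g) = -2*39 = -78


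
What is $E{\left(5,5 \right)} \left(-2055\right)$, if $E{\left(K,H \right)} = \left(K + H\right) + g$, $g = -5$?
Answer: $-10275$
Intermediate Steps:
$E{\left(K,H \right)} = -5 + H + K$ ($E{\left(K,H \right)} = \left(K + H\right) - 5 = \left(H + K\right) - 5 = -5 + H + K$)
$E{\left(5,5 \right)} \left(-2055\right) = \left(-5 + 5 + 5\right) \left(-2055\right) = 5 \left(-2055\right) = -10275$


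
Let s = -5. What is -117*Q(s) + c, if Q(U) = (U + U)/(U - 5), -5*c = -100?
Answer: -97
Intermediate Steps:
c = 20 (c = -1/5*(-100) = 20)
Q(U) = 2*U/(-5 + U) (Q(U) = (2*U)/(-5 + U) = 2*U/(-5 + U))
-117*Q(s) + c = -234*(-5)/(-5 - 5) + 20 = -234*(-5)/(-10) + 20 = -234*(-5)*(-1)/10 + 20 = -117*1 + 20 = -117 + 20 = -97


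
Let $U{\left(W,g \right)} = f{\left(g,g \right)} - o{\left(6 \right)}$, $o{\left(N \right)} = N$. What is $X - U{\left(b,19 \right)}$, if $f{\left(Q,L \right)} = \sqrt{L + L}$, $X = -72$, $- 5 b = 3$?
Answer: $-66 - \sqrt{38} \approx -72.164$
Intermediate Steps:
$b = - \frac{3}{5}$ ($b = \left(- \frac{1}{5}\right) 3 = - \frac{3}{5} \approx -0.6$)
$f{\left(Q,L \right)} = \sqrt{2} \sqrt{L}$ ($f{\left(Q,L \right)} = \sqrt{2 L} = \sqrt{2} \sqrt{L}$)
$U{\left(W,g \right)} = -6 + \sqrt{2} \sqrt{g}$ ($U{\left(W,g \right)} = \sqrt{2} \sqrt{g} - 6 = -6 + \sqrt{2} \sqrt{g}$)
$X - U{\left(b,19 \right)} = -72 - \left(-6 + \sqrt{2} \sqrt{19}\right) = -72 - \left(-6 + \sqrt{38}\right) = -72 + \left(6 - \sqrt{38}\right) = -66 - \sqrt{38}$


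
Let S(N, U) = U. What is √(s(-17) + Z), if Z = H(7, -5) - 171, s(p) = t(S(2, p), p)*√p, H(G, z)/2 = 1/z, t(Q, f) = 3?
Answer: √(-4285 + 75*I*√17)/5 ≈ 0.47209 + 13.1*I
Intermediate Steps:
H(G, z) = 2/z
s(p) = 3*√p
Z = -857/5 (Z = 2/(-5) - 171 = 2*(-⅕) - 171 = -⅖ - 171 = -857/5 ≈ -171.40)
√(s(-17) + Z) = √(3*√(-17) - 857/5) = √(3*(I*√17) - 857/5) = √(3*I*√17 - 857/5) = √(-857/5 + 3*I*√17)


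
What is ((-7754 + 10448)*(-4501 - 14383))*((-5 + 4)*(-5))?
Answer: -254367480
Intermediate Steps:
((-7754 + 10448)*(-4501 - 14383))*((-5 + 4)*(-5)) = (2694*(-18884))*(-1*(-5)) = -50873496*5 = -254367480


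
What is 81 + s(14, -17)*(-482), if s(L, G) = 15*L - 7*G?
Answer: -158497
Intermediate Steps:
s(L, G) = -7*G + 15*L
81 + s(14, -17)*(-482) = 81 + (-7*(-17) + 15*14)*(-482) = 81 + (119 + 210)*(-482) = 81 + 329*(-482) = 81 - 158578 = -158497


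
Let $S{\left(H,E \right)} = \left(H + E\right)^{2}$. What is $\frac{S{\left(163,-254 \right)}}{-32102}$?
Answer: $- \frac{1183}{4586} \approx -0.25796$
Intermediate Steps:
$S{\left(H,E \right)} = \left(E + H\right)^{2}$
$\frac{S{\left(163,-254 \right)}}{-32102} = \frac{\left(-254 + 163\right)^{2}}{-32102} = \left(-91\right)^{2} \left(- \frac{1}{32102}\right) = 8281 \left(- \frac{1}{32102}\right) = - \frac{1183}{4586}$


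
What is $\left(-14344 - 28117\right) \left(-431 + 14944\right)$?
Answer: $-616236493$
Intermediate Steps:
$\left(-14344 - 28117\right) \left(-431 + 14944\right) = \left(-42461\right) 14513 = -616236493$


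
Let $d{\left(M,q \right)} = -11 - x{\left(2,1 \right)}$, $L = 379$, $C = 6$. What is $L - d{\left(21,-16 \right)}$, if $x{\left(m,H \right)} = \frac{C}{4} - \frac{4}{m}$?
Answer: $\frac{779}{2} \approx 389.5$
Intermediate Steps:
$x{\left(m,H \right)} = \frac{3}{2} - \frac{4}{m}$ ($x{\left(m,H \right)} = \frac{6}{4} - \frac{4}{m} = 6 \cdot \frac{1}{4} - \frac{4}{m} = \frac{3}{2} - \frac{4}{m}$)
$d{\left(M,q \right)} = - \frac{21}{2}$ ($d{\left(M,q \right)} = -11 - \left(\frac{3}{2} - \frac{4}{2}\right) = -11 - \left(\frac{3}{2} - 2\right) = -11 - - \frac{1}{2} = -11 + \frac{1}{2} = - \frac{21}{2}$)
$L - d{\left(21,-16 \right)} = 379 - - \frac{21}{2} = 379 + \frac{21}{2} = \frac{779}{2}$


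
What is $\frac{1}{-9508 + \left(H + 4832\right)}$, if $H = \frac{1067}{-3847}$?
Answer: $- \frac{3847}{17989639} \approx -0.00021385$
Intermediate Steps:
$H = - \frac{1067}{3847}$ ($H = 1067 \left(- \frac{1}{3847}\right) = - \frac{1067}{3847} \approx -0.27736$)
$\frac{1}{-9508 + \left(H + 4832\right)} = \frac{1}{-9508 + \left(- \frac{1067}{3847} + 4832\right)} = \frac{1}{-9508 + \frac{18587637}{3847}} = \frac{1}{- \frac{17989639}{3847}} = - \frac{3847}{17989639}$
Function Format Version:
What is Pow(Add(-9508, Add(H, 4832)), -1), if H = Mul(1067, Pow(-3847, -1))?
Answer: Rational(-3847, 17989639) ≈ -0.00021385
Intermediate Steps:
H = Rational(-1067, 3847) (H = Mul(1067, Rational(-1, 3847)) = Rational(-1067, 3847) ≈ -0.27736)
Pow(Add(-9508, Add(H, 4832)), -1) = Pow(Add(-9508, Add(Rational(-1067, 3847), 4832)), -1) = Pow(Add(-9508, Rational(18587637, 3847)), -1) = Pow(Rational(-17989639, 3847), -1) = Rational(-3847, 17989639)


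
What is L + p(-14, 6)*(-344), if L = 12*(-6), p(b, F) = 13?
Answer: -4544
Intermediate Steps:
L = -72
L + p(-14, 6)*(-344) = -72 + 13*(-344) = -72 - 4472 = -4544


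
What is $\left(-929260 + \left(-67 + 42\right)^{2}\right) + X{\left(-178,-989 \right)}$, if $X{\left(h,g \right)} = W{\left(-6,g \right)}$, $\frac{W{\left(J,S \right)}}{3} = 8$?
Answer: $-928611$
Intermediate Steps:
$W{\left(J,S \right)} = 24$ ($W{\left(J,S \right)} = 3 \cdot 8 = 24$)
$X{\left(h,g \right)} = 24$
$\left(-929260 + \left(-67 + 42\right)^{2}\right) + X{\left(-178,-989 \right)} = \left(-929260 + \left(-67 + 42\right)^{2}\right) + 24 = \left(-929260 + \left(-25\right)^{2}\right) + 24 = \left(-929260 + 625\right) + 24 = -928635 + 24 = -928611$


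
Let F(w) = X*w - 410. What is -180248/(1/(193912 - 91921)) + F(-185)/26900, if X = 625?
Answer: -98904164895047/5380 ≈ -1.8384e+10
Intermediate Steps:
F(w) = -410 + 625*w (F(w) = 625*w - 410 = -410 + 625*w)
-180248/(1/(193912 - 91921)) + F(-185)/26900 = -180248/(1/(193912 - 91921)) + (-410 + 625*(-185))/26900 = -180248/(1/101991) + (-410 - 115625)*(1/26900) = -180248/1/101991 - 116035*1/26900 = -180248*101991 - 23207/5380 = -18383673768 - 23207/5380 = -98904164895047/5380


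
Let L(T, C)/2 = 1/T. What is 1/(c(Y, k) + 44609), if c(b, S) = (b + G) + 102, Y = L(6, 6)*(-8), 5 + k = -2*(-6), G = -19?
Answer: 3/134068 ≈ 2.2377e-5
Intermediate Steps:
k = 7 (k = -5 - 2*(-6) = -5 + 12 = 7)
L(T, C) = 2/T
Y = -8/3 (Y = (2/6)*(-8) = (2*(⅙))*(-8) = (⅓)*(-8) = -8/3 ≈ -2.6667)
c(b, S) = 83 + b (c(b, S) = (b - 19) + 102 = (-19 + b) + 102 = 83 + b)
1/(c(Y, k) + 44609) = 1/((83 - 8/3) + 44609) = 1/(241/3 + 44609) = 1/(134068/3) = 3/134068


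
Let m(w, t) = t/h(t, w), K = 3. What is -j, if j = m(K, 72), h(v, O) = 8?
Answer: -9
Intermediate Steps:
m(w, t) = t/8
j = 9 (j = (⅛)*72 = 9)
-j = -1*9 = -9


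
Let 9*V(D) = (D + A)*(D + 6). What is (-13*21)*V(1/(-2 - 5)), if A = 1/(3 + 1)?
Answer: -533/28 ≈ -19.036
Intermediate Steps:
A = 1/4 ≈ 0.25000
V(D) = (6 + D)*(1/4 + D)/9 (V(D) = ((D + 1/4)*(D + 6))/9 = ((1/4 + D)*(6 + D))/9 = ((6 + D)*(1/4 + D))/9 = (6 + D)*(1/4 + D)/9)
(-13*21)*V(1/(-2 - 5)) = (-13*21)*(1/6 + (1/(-2 - 5))**2/9 + 25/(36*(-2 - 5))) = -273*(1/6 + (1/(-7))**2/9 + (25/36)/(-7)) = -273*(1/6 + (-1/7)**2/9 + (25/36)*(-1/7)) = -273*(1/6 + (1/9)*(1/49) - 25/252) = -273*(1/6 + 1/441 - 25/252) = -273*41/588 = -533/28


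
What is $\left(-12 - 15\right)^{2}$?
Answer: $729$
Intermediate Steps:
$\left(-12 - 15\right)^{2} = \left(-27\right)^{2} = 729$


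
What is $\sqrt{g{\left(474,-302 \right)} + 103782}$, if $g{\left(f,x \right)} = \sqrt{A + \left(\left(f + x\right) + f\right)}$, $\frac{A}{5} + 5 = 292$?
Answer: $\sqrt{103782 + \sqrt{2081}} \approx 322.22$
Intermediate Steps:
$A = 1435$ ($A = -25 + 5 \cdot 292 = -25 + 1460 = 1435$)
$g{\left(f,x \right)} = \sqrt{1435 + x + 2 f}$ ($g{\left(f,x \right)} = \sqrt{1435 + \left(\left(f + x\right) + f\right)} = \sqrt{1435 + \left(x + 2 f\right)} = \sqrt{1435 + x + 2 f}$)
$\sqrt{g{\left(474,-302 \right)} + 103782} = \sqrt{\sqrt{1435 - 302 + 2 \cdot 474} + 103782} = \sqrt{\sqrt{1435 - 302 + 948} + 103782} = \sqrt{\sqrt{2081} + 103782} = \sqrt{103782 + \sqrt{2081}}$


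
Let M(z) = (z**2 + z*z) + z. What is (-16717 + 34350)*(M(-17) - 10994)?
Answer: -183965089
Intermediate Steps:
M(z) = z + 2*z**2 (M(z) = (z**2 + z**2) + z = 2*z**2 + z = z + 2*z**2)
(-16717 + 34350)*(M(-17) - 10994) = (-16717 + 34350)*(-17*(1 + 2*(-17)) - 10994) = 17633*(-17*(1 - 34) - 10994) = 17633*(-17*(-33) - 10994) = 17633*(561 - 10994) = 17633*(-10433) = -183965089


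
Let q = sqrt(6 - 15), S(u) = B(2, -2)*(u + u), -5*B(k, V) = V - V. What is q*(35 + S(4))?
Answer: 105*I ≈ 105.0*I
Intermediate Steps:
B(k, V) = 0 (B(k, V) = -(V - V)/5 = -1/5*0 = 0)
S(u) = 0 (S(u) = 0*(u + u) = 0*(2*u) = 0)
q = 3*I (q = sqrt(-9) = 3*I ≈ 3.0*I)
q*(35 + S(4)) = (3*I)*(35 + 0) = (3*I)*35 = 105*I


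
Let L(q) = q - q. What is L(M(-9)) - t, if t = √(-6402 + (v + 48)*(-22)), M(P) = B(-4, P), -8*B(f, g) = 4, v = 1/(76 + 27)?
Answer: -2*I*√19781047/103 ≈ -86.361*I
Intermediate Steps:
v = 1/103 ≈ 0.0097087
B(f, g) = -½ (B(f, g) = -⅛*4 = -½)
M(P) = -½
L(q) = 0
t = 2*I*√19781047/103 (t = √(-6402 + (1/103 + 48)*(-22)) = √(-6402 + (4945/103)*(-22)) = √(-6402 - 108790/103) = √(-768196/103) = 2*I*√19781047/103 ≈ 86.361*I)
L(M(-9)) - t = 0 - 2*I*√19781047/103 = -2*I*√19781047/103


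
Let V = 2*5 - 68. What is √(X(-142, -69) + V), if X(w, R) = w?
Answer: 10*I*√2 ≈ 14.142*I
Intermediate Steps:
V = -58 (V = 10 - 68 = -58)
√(X(-142, -69) + V) = √(-142 - 58) = √(-200) = 10*I*√2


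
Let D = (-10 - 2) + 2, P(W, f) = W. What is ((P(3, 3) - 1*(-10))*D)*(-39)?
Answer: 5070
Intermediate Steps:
D = -10 (D = -12 + 2 = -10)
((P(3, 3) - 1*(-10))*D)*(-39) = ((3 - 1*(-10))*(-10))*(-39) = ((3 + 10)*(-10))*(-39) = (13*(-10))*(-39) = -130*(-39) = 5070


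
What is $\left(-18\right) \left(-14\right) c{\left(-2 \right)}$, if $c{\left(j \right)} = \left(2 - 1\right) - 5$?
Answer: $-1008$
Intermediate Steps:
$c{\left(j \right)} = -4$ ($c{\left(j \right)} = 1 - 5 = -4$)
$\left(-18\right) \left(-14\right) c{\left(-2 \right)} = \left(-18\right) \left(-14\right) \left(-4\right) = 252 \left(-4\right) = -1008$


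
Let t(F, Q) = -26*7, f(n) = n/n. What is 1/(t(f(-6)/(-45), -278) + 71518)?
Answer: 1/71336 ≈ 1.4018e-5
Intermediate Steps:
f(n) = 1
t(F, Q) = -182
1/(t(f(-6)/(-45), -278) + 71518) = 1/(-182 + 71518) = 1/71336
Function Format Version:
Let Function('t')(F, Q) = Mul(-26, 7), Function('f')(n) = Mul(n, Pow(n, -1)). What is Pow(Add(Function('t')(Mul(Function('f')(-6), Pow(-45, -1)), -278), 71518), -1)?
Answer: Rational(1, 71336) ≈ 1.4018e-5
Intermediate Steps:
Function('f')(n) = 1
Function('t')(F, Q) = -182
Pow(Add(Function('t')(Mul(Function('f')(-6), Pow(-45, -1)), -278), 71518), -1) = Pow(Add(-182, 71518), -1) = Pow(71336, -1) = Rational(1, 71336)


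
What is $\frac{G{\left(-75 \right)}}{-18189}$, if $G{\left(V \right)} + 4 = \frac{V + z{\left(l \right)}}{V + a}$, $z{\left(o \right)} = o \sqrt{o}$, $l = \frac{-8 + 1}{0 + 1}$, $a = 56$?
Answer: $\frac{1}{345591} - \frac{7 i \sqrt{7}}{345591} \approx 2.8936 \cdot 10^{-6} - 5.359 \cdot 10^{-5} i$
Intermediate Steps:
$l = -7$ ($l = - \frac{7}{1} = \left(-7\right) 1 = -7$)
$z{\left(o \right)} = o^{\frac{3}{2}}$
$G{\left(V \right)} = -4 + \frac{V - 7 i \sqrt{7}}{56 + V}$ ($G{\left(V \right)} = -4 + \frac{V + \left(-7\right)^{\frac{3}{2}}}{V + 56} = -4 + \frac{V - 7 i \sqrt{7}}{56 + V}$)
$\frac{G{\left(-75 \right)}}{-18189} = \frac{\frac{1}{56 - 75} \left(-224 - -225 - 7 i \sqrt{7}\right)}{-18189} = \frac{-224 + 225 - 7 i \sqrt{7}}{-19} \left(- \frac{1}{18189}\right) = - \frac{1 - 7 i \sqrt{7}}{19} \left(- \frac{1}{18189}\right) = \left(- \frac{1}{19} + \frac{7 i \sqrt{7}}{19}\right) \left(- \frac{1}{18189}\right) = \frac{1}{345591} - \frac{7 i \sqrt{7}}{345591}$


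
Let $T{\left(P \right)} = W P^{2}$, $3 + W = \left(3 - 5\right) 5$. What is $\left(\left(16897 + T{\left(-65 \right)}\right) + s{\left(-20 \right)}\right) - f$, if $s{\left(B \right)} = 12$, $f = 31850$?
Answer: $-69866$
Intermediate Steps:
$W = -13$ ($W = -3 + \left(3 - 5\right) 5 = -3 - 10 = -13$)
$T{\left(P \right)} = - 13 P^{2}$
$\left(\left(16897 + T{\left(-65 \right)}\right) + s{\left(-20 \right)}\right) - f = \left(\left(16897 - 13 \left(-65\right)^{2}\right) + 12\right) - 31850 = \left(\left(16897 - 54925\right) + 12\right) - 31850 = \left(-38028 + 12\right) - 31850 = -38016 - 31850 = -69866$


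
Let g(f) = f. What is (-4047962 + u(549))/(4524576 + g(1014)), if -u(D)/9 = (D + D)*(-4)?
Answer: -2004217/2262795 ≈ -0.88573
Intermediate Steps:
u(D) = 72*D (u(D) = -9*(D + D)*(-4) = -9*2*D*(-4) = -(-72)*D = 72*D)
(-4047962 + u(549))/(4524576 + g(1014)) = (-4047962 + 72*549)/(4524576 + 1014) = (-4047962 + 39528)/4525590 = -4008434*1/4525590 = -2004217/2262795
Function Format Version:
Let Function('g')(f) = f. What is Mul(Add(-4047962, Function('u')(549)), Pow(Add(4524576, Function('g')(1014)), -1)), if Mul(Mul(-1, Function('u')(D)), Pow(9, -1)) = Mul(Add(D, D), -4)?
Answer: Rational(-2004217, 2262795) ≈ -0.88573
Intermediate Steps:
Function('u')(D) = Mul(72, D) (Function('u')(D) = Mul(-9, Mul(Add(D, D), -4)) = Mul(-9, Mul(Mul(2, D), -4)) = Mul(-9, Mul(-8, D)) = Mul(72, D))
Mul(Add(-4047962, Function('u')(549)), Pow(Add(4524576, Function('g')(1014)), -1)) = Mul(Add(-4047962, Mul(72, 549)), Pow(Add(4524576, 1014), -1)) = Mul(Add(-4047962, 39528), Pow(4525590, -1)) = Mul(-4008434, Rational(1, 4525590)) = Rational(-2004217, 2262795)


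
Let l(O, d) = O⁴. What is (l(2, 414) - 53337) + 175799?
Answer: 122478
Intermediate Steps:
(l(2, 414) - 53337) + 175799 = (2⁴ - 53337) + 175799 = (16 - 53337) + 175799 = -53321 + 175799 = 122478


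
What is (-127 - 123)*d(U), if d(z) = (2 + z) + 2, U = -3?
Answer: -250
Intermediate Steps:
d(z) = 4 + z
(-127 - 123)*d(U) = (-127 - 123)*(4 - 3) = -250*1 = -250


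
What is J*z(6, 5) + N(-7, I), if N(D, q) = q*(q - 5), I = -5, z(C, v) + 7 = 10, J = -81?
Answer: -193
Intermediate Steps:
z(C, v) = 3 (z(C, v) = -7 + 10 = 3)
N(D, q) = q*(-5 + q)
J*z(6, 5) + N(-7, I) = -81*3 - 5*(-5 - 5) = -243 - 5*(-10) = -243 + 50 = -193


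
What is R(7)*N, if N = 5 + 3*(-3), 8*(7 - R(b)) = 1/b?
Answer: -391/14 ≈ -27.929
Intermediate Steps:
R(b) = 7 - 1/(8*b)
N = -4 (N = 5 - 9 = -4)
R(7)*N = (7 - 1/8/7)*(-4) = (7 - 1/8*1/7)*(-4) = (7 - 1/56)*(-4) = (391/56)*(-4) = -391/14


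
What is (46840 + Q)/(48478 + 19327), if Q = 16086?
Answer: 62926/67805 ≈ 0.92804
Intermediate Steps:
(46840 + Q)/(48478 + 19327) = (46840 + 16086)/(48478 + 19327) = 62926/67805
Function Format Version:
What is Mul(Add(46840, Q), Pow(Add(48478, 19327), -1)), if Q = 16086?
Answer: Rational(62926, 67805) ≈ 0.92804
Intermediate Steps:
Mul(Add(46840, Q), Pow(Add(48478, 19327), -1)) = Mul(Add(46840, 16086), Pow(Add(48478, 19327), -1)) = Mul(62926, Pow(67805, -1)) = Mul(62926, Rational(1, 67805)) = Rational(62926, 67805)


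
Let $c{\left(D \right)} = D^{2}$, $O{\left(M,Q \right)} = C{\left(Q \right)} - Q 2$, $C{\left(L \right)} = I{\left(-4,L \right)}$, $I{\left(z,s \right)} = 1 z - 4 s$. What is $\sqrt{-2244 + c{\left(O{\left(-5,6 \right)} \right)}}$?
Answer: $2 i \sqrt{161} \approx 25.377 i$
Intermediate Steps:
$I{\left(z,s \right)} = z - 4 s$
$C{\left(L \right)} = -4 - 4 L$
$O{\left(M,Q \right)} = -4 - 6 Q$ ($O{\left(M,Q \right)} = \left(-4 - 4 Q\right) - Q 2 = \left(-4 - 4 Q\right) - 2 Q = -4 - 6 Q$)
$\sqrt{-2244 + c{\left(O{\left(-5,6 \right)} \right)}} = \sqrt{-2244 + \left(-4 - 36\right)^{2}} = \sqrt{-2244 + \left(-40\right)^{2}} = \sqrt{-2244 + 1600} = \sqrt{-644} = 2 i \sqrt{161}$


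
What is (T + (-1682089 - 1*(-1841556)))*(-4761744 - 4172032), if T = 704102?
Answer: -7714932006544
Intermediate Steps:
(T + (-1682089 - 1*(-1841556)))*(-4761744 - 4172032) = (704102 + (-1682089 - 1*(-1841556)))*(-4761744 - 4172032) = (704102 + (-1682089 + 1841556))*(-8933776) = (704102 + 159467)*(-8933776) = 863569*(-8933776) = -7714932006544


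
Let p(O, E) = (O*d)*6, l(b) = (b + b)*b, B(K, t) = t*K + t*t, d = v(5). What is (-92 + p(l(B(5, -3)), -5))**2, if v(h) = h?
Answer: 4276624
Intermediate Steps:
d = 5
B(K, t) = t**2 + K*t (B(K, t) = K*t + t**2 = t**2 + K*t)
l(b) = 2*b**2 (l(b) = (2*b)*b = 2*b**2)
p(O, E) = 30*O (p(O, E) = (O*5)*6 = (5*O)*6 = 30*O)
(-92 + p(l(B(5, -3)), -5))**2 = (-92 + 30*(2*(-3*(5 - 3))**2))**2 = (-92 + 30*(2*(-3*2)**2))**2 = (-92 + 30*(2*(-6)**2))**2 = (-92 + 30*(2*36))**2 = (-92 + 30*72)**2 = (-92 + 2160)**2 = 2068**2 = 4276624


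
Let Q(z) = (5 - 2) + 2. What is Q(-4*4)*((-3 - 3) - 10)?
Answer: -80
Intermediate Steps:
Q(z) = 5 (Q(z) = 3 + 2 = 5)
Q(-4*4)*((-3 - 3) - 10) = 5*((-3 - 3) - 10) = 5*(-6 - 10) = 5*(-16) = -80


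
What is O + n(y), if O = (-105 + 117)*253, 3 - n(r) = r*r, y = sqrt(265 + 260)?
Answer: 2514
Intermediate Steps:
y = 5*sqrt(21) (y = sqrt(525) = 5*sqrt(21) ≈ 22.913)
n(r) = 3 - r**2 (n(r) = 3 - r*r = 3 - r**2)
O = 3036 (O = 12*253 = 3036)
O + n(y) = 3036 + (3 - (5*sqrt(21))**2) = 3036 + (3 - 1*525) = 3036 + (3 - 525) = 3036 - 522 = 2514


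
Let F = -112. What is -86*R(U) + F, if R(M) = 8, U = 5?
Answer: -800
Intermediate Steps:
-86*R(U) + F = -86*8 - 112 = -688 - 112 = -800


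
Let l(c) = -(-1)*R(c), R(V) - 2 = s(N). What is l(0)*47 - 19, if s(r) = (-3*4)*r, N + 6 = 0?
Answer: 3459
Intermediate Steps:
N = -6 (N = -6 + 0 = -6)
s(r) = -12*r
R(V) = 74 (R(V) = 2 - 12*(-6) = 2 + 72 = 74)
l(c) = 74 (l(c) = -(-1)*74 = -1*(-74) = 74)
l(0)*47 - 19 = 74*47 - 19 = 3478 - 19 = 3459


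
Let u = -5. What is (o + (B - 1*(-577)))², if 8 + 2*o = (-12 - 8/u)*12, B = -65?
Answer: 4963984/25 ≈ 1.9856e+5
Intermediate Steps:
o = -332/5 (o = -4 + ((-12 - 8/(-5))*12)/2 = -4 + ((-12 - 8*(-⅕))*12)/2 = -4 + ((-12 + 8/5)*12)/2 = -4 + (-52/5*12)/2 = -4 + (½)*(-624/5) = -4 - 312/5 = -332/5 ≈ -66.400)
(o + (B - 1*(-577)))² = (-332/5 + (-65 - 1*(-577)))² = (-332/5 + (-65 + 577))² = (-332/5 + 512)² = (2228/5)² = 4963984/25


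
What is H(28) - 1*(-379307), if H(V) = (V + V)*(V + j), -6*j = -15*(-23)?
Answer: 377655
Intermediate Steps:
j = -115/2 (j = -(-5)*(-23)/2 = -⅙*345 = -115/2 ≈ -57.500)
H(V) = 2*V*(-115/2 + V) (H(V) = (V + V)*(V - 115/2) = (2*V)*(-115/2 + V) = 2*V*(-115/2 + V))
H(28) - 1*(-379307) = 28*(-115 + 2*28) - 1*(-379307) = 28*(-115 + 56) + 379307 = 28*(-59) + 379307 = -1652 + 379307 = 377655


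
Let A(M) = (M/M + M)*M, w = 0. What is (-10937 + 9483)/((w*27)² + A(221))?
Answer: -727/24531 ≈ -0.029636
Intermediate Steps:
A(M) = M*(1 + M) (A(M) = (1 + M)*M = M*(1 + M))
(-10937 + 9483)/((w*27)² + A(221)) = (-10937 + 9483)/((0*27)² + 221*(1 + 221)) = -1454/(0² + 221*222) = -1454/(0 + 49062) = -1454/49062 = -1454*1/49062 = -727/24531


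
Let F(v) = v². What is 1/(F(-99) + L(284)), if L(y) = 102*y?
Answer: 1/38769 ≈ 2.5794e-5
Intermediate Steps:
1/(F(-99) + L(284)) = 1/((-99)² + 102*284) = 1/(9801 + 28968) = 1/38769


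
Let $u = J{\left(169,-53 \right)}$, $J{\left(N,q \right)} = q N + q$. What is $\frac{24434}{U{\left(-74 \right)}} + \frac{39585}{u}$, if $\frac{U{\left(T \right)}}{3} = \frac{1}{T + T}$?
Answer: $- \frac{6516473815}{5406} \approx -1.2054 \cdot 10^{6}$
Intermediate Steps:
$J{\left(N,q \right)} = q + N q$ ($J{\left(N,q \right)} = N q + q = q + N q$)
$u = -9010$ ($u = - 53 \left(1 + 169\right) = \left(-53\right) 170 = -9010$)
$U{\left(T \right)} = \frac{3}{2 T}$ ($U{\left(T \right)} = \frac{3}{T + T} = \frac{3}{2 T}$)
$\frac{24434}{U{\left(-74 \right)}} + \frac{39585}{u} = \frac{24434}{\frac{3}{2} \frac{1}{-74}} + \frac{39585}{-9010} = \frac{24434}{\frac{3}{2} \left(- \frac{1}{74}\right)} + 39585 \left(- \frac{1}{9010}\right) = \frac{24434}{- \frac{3}{148}} - \frac{7917}{1802} = 24434 \left(- \frac{148}{3}\right) - \frac{7917}{1802} = - \frac{3616232}{3} - \frac{7917}{1802} = - \frac{6516473815}{5406}$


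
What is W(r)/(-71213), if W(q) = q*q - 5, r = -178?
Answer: -31679/71213 ≈ -0.44485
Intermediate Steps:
W(q) = -5 + q**2 (W(q) = q**2 - 5 = -5 + q**2)
W(r)/(-71213) = (-5 + (-178)**2)/(-71213) = (-5 + 31684)*(-1/71213) = 31679*(-1/71213) = -31679/71213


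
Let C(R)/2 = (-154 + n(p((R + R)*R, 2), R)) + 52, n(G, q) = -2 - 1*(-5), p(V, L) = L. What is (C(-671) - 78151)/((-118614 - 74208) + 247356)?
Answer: -78349/54534 ≈ -1.4367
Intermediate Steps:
n(G, q) = 3 (n(G, q) = -2 + 5 = 3)
C(R) = -198 (C(R) = 2*((-154 + 3) + 52) = 2*(-151 + 52) = 2*(-99) = -198)
(C(-671) - 78151)/((-118614 - 74208) + 247356) = (-198 - 78151)/((-118614 - 74208) + 247356) = -78349/(-192822 + 247356) = -78349/54534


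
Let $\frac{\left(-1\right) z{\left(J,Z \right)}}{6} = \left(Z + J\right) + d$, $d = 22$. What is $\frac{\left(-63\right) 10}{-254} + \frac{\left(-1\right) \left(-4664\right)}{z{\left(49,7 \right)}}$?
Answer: $- \frac{111227}{14859} \approx -7.4855$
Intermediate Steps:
$z{\left(J,Z \right)} = -132 - 6 J - 6 Z$ ($z{\left(J,Z \right)} = - 6 \left(\left(Z + J\right) + 22\right) = - 6 \left(\left(J + Z\right) + 22\right) = - 6 \left(22 + J + Z\right) = -132 - 6 J - 6 Z$)
$\frac{\left(-63\right) 10}{-254} + \frac{\left(-1\right) \left(-4664\right)}{z{\left(49,7 \right)}} = \frac{\left(-63\right) 10}{-254} + \frac{\left(-1\right) \left(-4664\right)}{-132 - 294 - 42} = \left(-630\right) \left(- \frac{1}{254}\right) + \frac{4664}{-132 - 294 - 42} = \frac{315}{127} + \frac{4664}{-468} = \frac{315}{127} + 4664 \left(- \frac{1}{468}\right) = \frac{315}{127} - \frac{1166}{117} = - \frac{111227}{14859}$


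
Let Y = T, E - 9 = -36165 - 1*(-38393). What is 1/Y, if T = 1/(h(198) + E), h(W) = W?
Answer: 2435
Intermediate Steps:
E = 2237 (E = 9 + (-36165 - 1*(-38393)) = 9 + (-36165 + 38393) = 9 + 2228 = 2237)
T = 1/2435 (T = 1/(198 + 2237) = 1/2435 ≈ 0.00041068)
Y = 1/2435 ≈ 0.00041068
1/Y = 1/(1/2435) = 2435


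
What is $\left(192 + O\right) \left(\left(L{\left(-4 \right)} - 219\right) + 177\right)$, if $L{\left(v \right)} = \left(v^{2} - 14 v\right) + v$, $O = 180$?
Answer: $9672$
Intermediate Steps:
$L{\left(v \right)} = v^{2} - 13 v$
$\left(192 + O\right) \left(\left(L{\left(-4 \right)} - 219\right) + 177\right) = \left(192 + 180\right) \left(\left(- 4 \left(-13 - 4\right) - 219\right) + 177\right) = 372 \left(\left(\left(-4\right) \left(-17\right) - 219\right) + 177\right) = 372 \left(\left(68 - 219\right) + 177\right) = 372 \left(-151 + 177\right) = 372 \cdot 26 = 9672$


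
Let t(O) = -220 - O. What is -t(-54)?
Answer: 166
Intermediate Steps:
-t(-54) = -(-220 - 1*(-54)) = -(-220 + 54) = -1*(-166) = 166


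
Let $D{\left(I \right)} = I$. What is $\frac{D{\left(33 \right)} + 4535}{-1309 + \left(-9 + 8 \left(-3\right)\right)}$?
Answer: $- \frac{2284}{671} \approx -3.4039$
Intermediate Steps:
$\frac{D{\left(33 \right)} + 4535}{-1309 + \left(-9 + 8 \left(-3\right)\right)} = \frac{33 + 4535}{-1309 + \left(-9 + 8 \left(-3\right)\right)} = \frac{4568}{-1309 - 33} = \frac{4568}{-1342} = 4568 \left(- \frac{1}{1342}\right) = - \frac{2284}{671}$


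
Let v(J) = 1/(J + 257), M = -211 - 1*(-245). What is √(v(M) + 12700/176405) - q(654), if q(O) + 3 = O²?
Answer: -427713 + √7950803064591/10266771 ≈ -4.2771e+5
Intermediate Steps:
M = 34 (M = -211 + 245 = 34)
q(O) = -3 + O²
v(J) = 1/(257 + J)
√(v(M) + 12700/176405) - q(654) = √(1/(257 + 34) + 12700/176405) - (-3 + 654²) = √(1/291 + 12700*(1/176405)) - (-3 + 427716) = √(1/291 + 2540/35281) - 1*427713 = √(774421/10266771) - 427713 = √7950803064591/10266771 - 427713 = -427713 + √7950803064591/10266771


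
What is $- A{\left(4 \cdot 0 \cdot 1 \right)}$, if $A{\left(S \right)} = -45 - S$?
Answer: $45$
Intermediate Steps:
$- A{\left(4 \cdot 0 \cdot 1 \right)} = - (-45 - 4 \cdot 0 \cdot 1) = - (-45 - 0 \cdot 1) = - (-45 - 0) = - (-45 + 0) = \left(-1\right) \left(-45\right) = 45$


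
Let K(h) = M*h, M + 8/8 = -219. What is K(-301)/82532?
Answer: 16555/20633 ≈ 0.80236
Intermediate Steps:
M = -220 (M = -1 - 219 = -220)
K(h) = -220*h
K(-301)/82532 = -220*(-301)/82532 = 66220*(1/82532) = 16555/20633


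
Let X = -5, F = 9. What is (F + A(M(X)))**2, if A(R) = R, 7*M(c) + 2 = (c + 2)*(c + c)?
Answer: 169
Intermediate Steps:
M(c) = -2/7 + 2*c*(2 + c)/7 (M(c) = -2/7 + ((c + 2)*(c + c))/7 = -2/7 + ((2 + c)*(2*c))/7 = -2/7 + (2*c*(2 + c))/7 = -2/7 + 2*c*(2 + c)/7)
(F + A(M(X)))**2 = (9 + (-2/7 + (2/7)*(-5)**2 + (4/7)*(-5)))**2 = (9 + (-2/7 + (2/7)*25 - 20/7))**2 = (9 + (-2/7 + 50/7 - 20/7))**2 = (9 + 4)**2 = 13**2 = 169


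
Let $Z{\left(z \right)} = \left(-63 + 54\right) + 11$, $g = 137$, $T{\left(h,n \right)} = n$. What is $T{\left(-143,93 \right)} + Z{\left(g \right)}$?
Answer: $95$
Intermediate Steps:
$Z{\left(z \right)} = 2$ ($Z{\left(z \right)} = -9 + 11 = 2$)
$T{\left(-143,93 \right)} + Z{\left(g \right)} = 93 + 2 = 95$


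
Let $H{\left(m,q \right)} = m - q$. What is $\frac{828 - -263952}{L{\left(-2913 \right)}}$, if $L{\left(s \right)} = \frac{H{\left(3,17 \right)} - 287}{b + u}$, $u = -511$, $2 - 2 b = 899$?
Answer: $\frac{254056410}{301} \approx 8.4404 \cdot 10^{5}$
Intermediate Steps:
$b = - \frac{897}{2}$ ($b = 1 - \frac{899}{2} = - \frac{897}{2} \approx -448.5$)
$L{\left(s \right)} = \frac{602}{1919}$ ($L{\left(s \right)} = \frac{\left(3 - 17\right) - 287}{- \frac{897}{2} - 511} = \frac{\left(3 - 17\right) - 287}{- \frac{1919}{2}} = \left(-14 - 287\right) \left(- \frac{2}{1919}\right) = \left(-301\right) \left(- \frac{2}{1919}\right) = \frac{602}{1919}$)
$\frac{828 - -263952}{L{\left(-2913 \right)}} = \frac{828 - -263952}{\frac{602}{1919}} = \left(828 + 263952\right) \frac{1919}{602} = 264780 \cdot \frac{1919}{602} = \frac{254056410}{301}$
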